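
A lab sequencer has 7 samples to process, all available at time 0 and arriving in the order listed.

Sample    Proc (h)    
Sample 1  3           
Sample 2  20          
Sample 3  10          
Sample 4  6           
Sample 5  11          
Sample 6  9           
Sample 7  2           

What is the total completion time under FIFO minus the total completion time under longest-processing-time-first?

FIFO (arrival order): Sample 1 Sample 2 Sample 3 Sample 4 Sample 5 Sample 6 Sample 7.
Sample 1: 0→3
Sample 2: 3→23
Sample 3: 23→33
Sample 4: 33→39
Sample 5: 39→50
Sample 6: 50→59
Sample 7: 59→61
Sum = 3+23+33+39+50+59+61 = 268.
LPT (decreasing processing time): Sample 2 Sample 5 Sample 3 Sample 6 Sample 4 Sample 1 Sample 7.
Sample 2: 0→20
Sample 5: 20→31
Sample 3: 31→41
Sample 6: 41→50
Sample 4: 50→56
Sample 1: 56→59
Sample 7: 59→61
Sum = 20+31+41+50+56+59+61 = 318.
Difference = 268 − 318 = -50.

-50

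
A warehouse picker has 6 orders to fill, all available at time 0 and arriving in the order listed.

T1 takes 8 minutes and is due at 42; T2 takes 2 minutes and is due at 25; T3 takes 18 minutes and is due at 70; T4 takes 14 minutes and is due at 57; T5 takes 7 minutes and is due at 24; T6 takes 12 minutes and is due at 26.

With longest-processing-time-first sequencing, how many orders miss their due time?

4

LPT (decreasing processing time): T3 T4 T6 T1 T5 T2.
T3: 0→18, due 70, tardiness 0
T4: 18→32, due 57, tardiness 0
T6: 32→44, due 26, tardiness 18
T1: 44→52, due 42, tardiness 10
T5: 52→59, due 24, tardiness 35
T2: 59→61, due 25, tardiness 36
Late orders: 4.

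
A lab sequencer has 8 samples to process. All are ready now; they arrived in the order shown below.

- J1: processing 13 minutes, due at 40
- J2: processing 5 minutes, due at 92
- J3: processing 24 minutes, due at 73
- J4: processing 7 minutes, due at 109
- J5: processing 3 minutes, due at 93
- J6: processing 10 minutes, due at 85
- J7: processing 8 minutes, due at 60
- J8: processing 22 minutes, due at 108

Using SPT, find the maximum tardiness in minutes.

SPT (increasing processing time): J5 J2 J4 J7 J6 J1 J8 J3.
J5: 0→3, due 93, tardiness 0
J2: 3→8, due 92, tardiness 0
J4: 8→15, due 109, tardiness 0
J7: 15→23, due 60, tardiness 0
J6: 23→33, due 85, tardiness 0
J1: 33→46, due 40, tardiness 6
J8: 46→68, due 108, tardiness 0
J3: 68→92, due 73, tardiness 19
Maximum = 19.

19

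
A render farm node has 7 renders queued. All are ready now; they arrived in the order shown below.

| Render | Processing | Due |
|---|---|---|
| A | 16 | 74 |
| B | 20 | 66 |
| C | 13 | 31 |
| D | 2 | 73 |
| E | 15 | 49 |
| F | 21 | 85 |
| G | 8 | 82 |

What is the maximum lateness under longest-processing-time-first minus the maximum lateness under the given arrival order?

LPT (decreasing processing time): F B A E C G D.
F: 0→21, due 85, lateness -64
B: 21→41, due 66, lateness -25
A: 41→57, due 74, lateness -17
E: 57→72, due 49, lateness 23
C: 72→85, due 31, lateness 54
G: 85→93, due 82, lateness 11
D: 93→95, due 73, lateness 22
Maximum = 54.
FIFO (arrival order): A B C D E F G.
A: 0→16, due 74, lateness -58
B: 16→36, due 66, lateness -30
C: 36→49, due 31, lateness 18
D: 49→51, due 73, lateness -22
E: 51→66, due 49, lateness 17
F: 66→87, due 85, lateness 2
G: 87→95, due 82, lateness 13
Maximum = 18.
Difference = 54 − 18 = 36.

36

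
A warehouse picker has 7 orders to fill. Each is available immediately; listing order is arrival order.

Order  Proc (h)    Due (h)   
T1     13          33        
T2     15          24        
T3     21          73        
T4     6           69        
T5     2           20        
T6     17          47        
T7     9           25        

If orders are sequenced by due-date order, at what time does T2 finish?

17

EDD (increasing due date): T5 T2 T7 T1 T6 T4 T3.
T5: 0→2
T2: 2→17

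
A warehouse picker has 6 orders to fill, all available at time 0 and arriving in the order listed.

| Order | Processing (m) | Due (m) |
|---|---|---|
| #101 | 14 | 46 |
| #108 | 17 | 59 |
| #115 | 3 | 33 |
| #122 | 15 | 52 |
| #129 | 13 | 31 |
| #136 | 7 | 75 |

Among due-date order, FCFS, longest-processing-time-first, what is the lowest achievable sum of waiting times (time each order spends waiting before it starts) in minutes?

166

EDD (increasing due date): #129 #115 #101 #122 #108 #136.
#129: waits 0, runs 0→13
#115: waits 13, runs 13→16
#101: waits 16, runs 16→30
#122: waits 30, runs 30→45
#108: waits 45, runs 45→62
#136: waits 62, runs 62→69
Sum = 0+13+16+30+45+62 = 166.
FIFO (arrival order): #101 #108 #115 #122 #129 #136.
#101: waits 0, runs 0→14
#108: waits 14, runs 14→31
#115: waits 31, runs 31→34
#122: waits 34, runs 34→49
#129: waits 49, runs 49→62
#136: waits 62, runs 62→69
Sum = 0+14+31+34+49+62 = 190.
LPT (decreasing processing time): #108 #122 #101 #129 #136 #115.
#108: waits 0, runs 0→17
#122: waits 17, runs 17→32
#101: waits 32, runs 32→46
#129: waits 46, runs 46→59
#136: waits 59, runs 59→66
#115: waits 66, runs 66→69
Sum = 0+17+32+46+59+66 = 220.
EDD 166, FIFO 190, LPT 220 → minimum 166.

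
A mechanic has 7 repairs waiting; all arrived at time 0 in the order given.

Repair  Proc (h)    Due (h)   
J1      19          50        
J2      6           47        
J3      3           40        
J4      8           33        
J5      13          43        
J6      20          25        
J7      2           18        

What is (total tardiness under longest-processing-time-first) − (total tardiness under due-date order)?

108

LPT (decreasing processing time): J6 J1 J5 J4 J2 J3 J7.
J6: 0→20, due 25, tardiness 0
J1: 20→39, due 50, tardiness 0
J5: 39→52, due 43, tardiness 9
J4: 52→60, due 33, tardiness 27
J2: 60→66, due 47, tardiness 19
J3: 66→69, due 40, tardiness 29
J7: 69→71, due 18, tardiness 53
Sum = 0+0+9+27+19+29+53 = 137.
EDD (increasing due date): J7 J6 J4 J3 J5 J2 J1.
J7: 0→2, due 18, tardiness 0
J6: 2→22, due 25, tardiness 0
J4: 22→30, due 33, tardiness 0
J3: 30→33, due 40, tardiness 0
J5: 33→46, due 43, tardiness 3
J2: 46→52, due 47, tardiness 5
J1: 52→71, due 50, tardiness 21
Sum = 0+0+0+0+3+5+21 = 29.
Difference = 137 − 29 = 108.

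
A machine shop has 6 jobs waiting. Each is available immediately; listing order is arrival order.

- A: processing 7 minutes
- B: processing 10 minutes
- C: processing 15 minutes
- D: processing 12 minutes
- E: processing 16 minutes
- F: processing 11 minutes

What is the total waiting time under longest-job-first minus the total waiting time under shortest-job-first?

61

LPT (decreasing processing time): E C D F B A.
E: waits 0, runs 0→16
C: waits 16, runs 16→31
D: waits 31, runs 31→43
F: waits 43, runs 43→54
B: waits 54, runs 54→64
A: waits 64, runs 64→71
Sum = 0+16+31+43+54+64 = 208.
SPT (increasing processing time): A B F D C E.
A: waits 0, runs 0→7
B: waits 7, runs 7→17
F: waits 17, runs 17→28
D: waits 28, runs 28→40
C: waits 40, runs 40→55
E: waits 55, runs 55→71
Sum = 0+7+17+28+40+55 = 147.
Difference = 208 − 147 = 61.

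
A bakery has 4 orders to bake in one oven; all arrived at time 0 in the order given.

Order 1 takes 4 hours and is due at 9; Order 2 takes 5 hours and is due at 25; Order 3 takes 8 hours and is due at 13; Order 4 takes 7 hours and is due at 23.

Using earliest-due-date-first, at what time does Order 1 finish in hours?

EDD (increasing due date): Order 1 Order 3 Order 4 Order 2.
Order 1: 0→4

4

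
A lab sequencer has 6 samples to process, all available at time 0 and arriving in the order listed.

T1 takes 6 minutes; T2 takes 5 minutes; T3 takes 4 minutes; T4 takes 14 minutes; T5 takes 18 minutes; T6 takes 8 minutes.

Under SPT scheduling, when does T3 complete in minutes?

SPT (increasing processing time): T3 T2 T1 T6 T4 T5.
T3: 0→4

4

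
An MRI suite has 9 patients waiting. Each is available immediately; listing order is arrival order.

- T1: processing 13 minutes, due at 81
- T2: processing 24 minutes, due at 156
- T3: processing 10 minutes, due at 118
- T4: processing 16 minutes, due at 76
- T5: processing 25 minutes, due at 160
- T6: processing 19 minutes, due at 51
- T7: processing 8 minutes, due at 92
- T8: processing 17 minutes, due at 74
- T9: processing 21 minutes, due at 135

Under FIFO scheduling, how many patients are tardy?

4

FIFO (arrival order): T1 T2 T3 T4 T5 T6 T7 T8 T9.
T1: 0→13, due 81, tardiness 0
T2: 13→37, due 156, tardiness 0
T3: 37→47, due 118, tardiness 0
T4: 47→63, due 76, tardiness 0
T5: 63→88, due 160, tardiness 0
T6: 88→107, due 51, tardiness 56
T7: 107→115, due 92, tardiness 23
T8: 115→132, due 74, tardiness 58
T9: 132→153, due 135, tardiness 18
Late patients: 4.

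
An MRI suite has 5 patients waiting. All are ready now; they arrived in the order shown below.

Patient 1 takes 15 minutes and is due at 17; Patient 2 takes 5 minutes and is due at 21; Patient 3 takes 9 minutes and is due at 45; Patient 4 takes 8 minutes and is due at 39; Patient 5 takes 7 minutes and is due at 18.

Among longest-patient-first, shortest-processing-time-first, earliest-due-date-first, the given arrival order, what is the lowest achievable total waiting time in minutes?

66

LPT (decreasing processing time): Patient 1 Patient 3 Patient 4 Patient 5 Patient 2.
Patient 1: waits 0, runs 0→15
Patient 3: waits 15, runs 15→24
Patient 4: waits 24, runs 24→32
Patient 5: waits 32, runs 32→39
Patient 2: waits 39, runs 39→44
Sum = 0+15+24+32+39 = 110.
SPT (increasing processing time): Patient 2 Patient 5 Patient 4 Patient 3 Patient 1.
Patient 2: waits 0, runs 0→5
Patient 5: waits 5, runs 5→12
Patient 4: waits 12, runs 12→20
Patient 3: waits 20, runs 20→29
Patient 1: waits 29, runs 29→44
Sum = 0+5+12+20+29 = 66.
EDD (increasing due date): Patient 1 Patient 5 Patient 2 Patient 4 Patient 3.
Patient 1: waits 0, runs 0→15
Patient 5: waits 15, runs 15→22
Patient 2: waits 22, runs 22→27
Patient 4: waits 27, runs 27→35
Patient 3: waits 35, runs 35→44
Sum = 0+15+22+27+35 = 99.
FIFO (arrival order): Patient 1 Patient 2 Patient 3 Patient 4 Patient 5.
Patient 1: waits 0, runs 0→15
Patient 2: waits 15, runs 15→20
Patient 3: waits 20, runs 20→29
Patient 4: waits 29, runs 29→37
Patient 5: waits 37, runs 37→44
Sum = 0+15+20+29+37 = 101.
LPT 110, SPT 66, EDD 99, FIFO 101 → minimum 66.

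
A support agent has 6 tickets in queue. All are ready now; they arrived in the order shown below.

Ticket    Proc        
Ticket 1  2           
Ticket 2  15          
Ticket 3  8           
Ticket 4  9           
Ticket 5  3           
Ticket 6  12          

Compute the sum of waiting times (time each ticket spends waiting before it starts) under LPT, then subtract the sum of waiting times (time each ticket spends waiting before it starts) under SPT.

LPT (decreasing processing time): Ticket 2 Ticket 6 Ticket 4 Ticket 3 Ticket 5 Ticket 1.
Ticket 2: waits 0, runs 0→15
Ticket 6: waits 15, runs 15→27
Ticket 4: waits 27, runs 27→36
Ticket 3: waits 36, runs 36→44
Ticket 5: waits 44, runs 44→47
Ticket 1: waits 47, runs 47→49
Sum = 0+15+27+36+44+47 = 169.
SPT (increasing processing time): Ticket 1 Ticket 5 Ticket 3 Ticket 4 Ticket 6 Ticket 2.
Ticket 1: waits 0, runs 0→2
Ticket 5: waits 2, runs 2→5
Ticket 3: waits 5, runs 5→13
Ticket 4: waits 13, runs 13→22
Ticket 6: waits 22, runs 22→34
Ticket 2: waits 34, runs 34→49
Sum = 0+2+5+13+22+34 = 76.
Difference = 169 − 76 = 93.

93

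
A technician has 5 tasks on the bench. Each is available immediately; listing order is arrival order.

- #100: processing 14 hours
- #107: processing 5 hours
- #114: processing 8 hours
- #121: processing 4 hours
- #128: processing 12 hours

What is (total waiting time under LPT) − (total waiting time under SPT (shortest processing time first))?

54

LPT (decreasing processing time): #100 #128 #114 #107 #121.
#100: waits 0, runs 0→14
#128: waits 14, runs 14→26
#114: waits 26, runs 26→34
#107: waits 34, runs 34→39
#121: waits 39, runs 39→43
Sum = 0+14+26+34+39 = 113.
SPT (increasing processing time): #121 #107 #114 #128 #100.
#121: waits 0, runs 0→4
#107: waits 4, runs 4→9
#114: waits 9, runs 9→17
#128: waits 17, runs 17→29
#100: waits 29, runs 29→43
Sum = 0+4+9+17+29 = 59.
Difference = 113 − 59 = 54.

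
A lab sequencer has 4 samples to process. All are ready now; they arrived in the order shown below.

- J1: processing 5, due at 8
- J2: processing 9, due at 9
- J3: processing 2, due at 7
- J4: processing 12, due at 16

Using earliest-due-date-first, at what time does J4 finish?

EDD (increasing due date): J3 J1 J2 J4.
J3: 0→2
J1: 2→7
J2: 7→16
J4: 16→28

28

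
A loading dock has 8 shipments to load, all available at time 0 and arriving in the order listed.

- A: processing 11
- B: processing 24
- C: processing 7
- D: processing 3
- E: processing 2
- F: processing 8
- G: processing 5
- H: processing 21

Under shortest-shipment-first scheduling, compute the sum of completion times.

SPT (increasing processing time): E D G C F A H B.
E: 0→2
D: 2→5
G: 5→10
C: 10→17
F: 17→25
A: 25→36
H: 36→57
B: 57→81
Sum = 2+5+10+17+25+36+57+81 = 233.

233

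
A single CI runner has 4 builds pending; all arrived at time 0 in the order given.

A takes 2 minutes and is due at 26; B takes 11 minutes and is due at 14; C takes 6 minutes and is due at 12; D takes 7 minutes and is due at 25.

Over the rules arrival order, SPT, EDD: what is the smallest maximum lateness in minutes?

3

FIFO (arrival order): A B C D.
A: 0→2, due 26, lateness -24
B: 2→13, due 14, lateness -1
C: 13→19, due 12, lateness 7
D: 19→26, due 25, lateness 1
Maximum = 7.
SPT (increasing processing time): A C D B.
A: 0→2, due 26, lateness -24
C: 2→8, due 12, lateness -4
D: 8→15, due 25, lateness -10
B: 15→26, due 14, lateness 12
Maximum = 12.
EDD (increasing due date): C B D A.
C: 0→6, due 12, lateness -6
B: 6→17, due 14, lateness 3
D: 17→24, due 25, lateness -1
A: 24→26, due 26, lateness 0
Maximum = 3.
FIFO 7, SPT 12, EDD 3 → minimum 3.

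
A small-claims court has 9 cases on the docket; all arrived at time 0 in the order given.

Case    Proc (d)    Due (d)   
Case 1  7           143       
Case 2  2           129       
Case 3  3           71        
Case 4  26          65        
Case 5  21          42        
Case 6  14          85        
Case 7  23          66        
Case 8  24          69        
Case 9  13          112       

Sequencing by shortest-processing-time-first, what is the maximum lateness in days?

68

SPT (increasing processing time): Case 2 Case 3 Case 1 Case 9 Case 6 Case 5 Case 7 Case 8 Case 4.
Case 2: 0→2, due 129, lateness -127
Case 3: 2→5, due 71, lateness -66
Case 1: 5→12, due 143, lateness -131
Case 9: 12→25, due 112, lateness -87
Case 6: 25→39, due 85, lateness -46
Case 5: 39→60, due 42, lateness 18
Case 7: 60→83, due 66, lateness 17
Case 8: 83→107, due 69, lateness 38
Case 4: 107→133, due 65, lateness 68
Maximum = 68.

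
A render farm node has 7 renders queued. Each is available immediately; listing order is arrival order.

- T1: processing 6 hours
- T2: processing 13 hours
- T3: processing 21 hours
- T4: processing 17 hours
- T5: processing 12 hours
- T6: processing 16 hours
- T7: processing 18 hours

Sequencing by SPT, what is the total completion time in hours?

351

SPT (increasing processing time): T1 T5 T2 T6 T4 T7 T3.
T1: 0→6
T5: 6→18
T2: 18→31
T6: 31→47
T4: 47→64
T7: 64→82
T3: 82→103
Sum = 6+18+31+47+64+82+103 = 351.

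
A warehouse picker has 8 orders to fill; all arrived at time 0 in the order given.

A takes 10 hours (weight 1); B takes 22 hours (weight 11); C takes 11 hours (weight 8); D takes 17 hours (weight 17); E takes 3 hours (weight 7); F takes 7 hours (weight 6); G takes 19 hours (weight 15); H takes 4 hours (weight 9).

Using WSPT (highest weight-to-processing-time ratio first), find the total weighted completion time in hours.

2922

WSPT (decreasing weight/processing-time ratio): E H D F G C B A.
E: finishes 3, weight 7, w·C = 21
H: finishes 7, weight 9, w·C = 63
D: finishes 24, weight 17, w·C = 408
F: finishes 31, weight 6, w·C = 186
G: finishes 50, weight 15, w·C = 750
C: finishes 61, weight 8, w·C = 488
B: finishes 83, weight 11, w·C = 913
A: finishes 93, weight 1, w·C = 93
Sum = 21+63+408+186+750+488+913+93 = 2922.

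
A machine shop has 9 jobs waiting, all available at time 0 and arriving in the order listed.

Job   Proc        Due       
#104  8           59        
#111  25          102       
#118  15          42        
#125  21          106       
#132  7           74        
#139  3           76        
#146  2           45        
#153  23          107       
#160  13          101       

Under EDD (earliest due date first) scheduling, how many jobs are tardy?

EDD (increasing due date): #118 #146 #104 #132 #139 #160 #111 #125 #153.
#118: 0→15, due 42, tardiness 0
#146: 15→17, due 45, tardiness 0
#104: 17→25, due 59, tardiness 0
#132: 25→32, due 74, tardiness 0
#139: 32→35, due 76, tardiness 0
#160: 35→48, due 101, tardiness 0
#111: 48→73, due 102, tardiness 0
#125: 73→94, due 106, tardiness 0
#153: 94→117, due 107, tardiness 10
Late jobs: 1.

1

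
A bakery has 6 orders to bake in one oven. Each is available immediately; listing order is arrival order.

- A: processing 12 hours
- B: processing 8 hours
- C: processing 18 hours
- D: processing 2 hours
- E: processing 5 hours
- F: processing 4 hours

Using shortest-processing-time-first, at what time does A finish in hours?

31

SPT (increasing processing time): D F E B A C.
D: 0→2
F: 2→6
E: 6→11
B: 11→19
A: 19→31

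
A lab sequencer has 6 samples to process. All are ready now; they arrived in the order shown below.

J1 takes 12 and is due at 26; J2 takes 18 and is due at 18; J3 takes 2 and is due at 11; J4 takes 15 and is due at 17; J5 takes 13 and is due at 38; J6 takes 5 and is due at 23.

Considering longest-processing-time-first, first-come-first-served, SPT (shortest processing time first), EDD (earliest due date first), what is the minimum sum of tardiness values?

LPT (decreasing processing time): J2 J4 J5 J1 J6 J3.
J2: 0→18, due 18, tardiness 0
J4: 18→33, due 17, tardiness 16
J5: 33→46, due 38, tardiness 8
J1: 46→58, due 26, tardiness 32
J6: 58→63, due 23, tardiness 40
J3: 63→65, due 11, tardiness 54
Sum = 0+16+8+32+40+54 = 150.
FIFO (arrival order): J1 J2 J3 J4 J5 J6.
J1: 0→12, due 26, tardiness 0
J2: 12→30, due 18, tardiness 12
J3: 30→32, due 11, tardiness 21
J4: 32→47, due 17, tardiness 30
J5: 47→60, due 38, tardiness 22
J6: 60→65, due 23, tardiness 42
Sum = 0+12+21+30+22+42 = 127.
SPT (increasing processing time): J3 J6 J1 J5 J4 J2.
J3: 0→2, due 11, tardiness 0
J6: 2→7, due 23, tardiness 0
J1: 7→19, due 26, tardiness 0
J5: 19→32, due 38, tardiness 0
J4: 32→47, due 17, tardiness 30
J2: 47→65, due 18, tardiness 47
Sum = 0+0+0+0+30+47 = 77.
EDD (increasing due date): J3 J4 J2 J6 J1 J5.
J3: 0→2, due 11, tardiness 0
J4: 2→17, due 17, tardiness 0
J2: 17→35, due 18, tardiness 17
J6: 35→40, due 23, tardiness 17
J1: 40→52, due 26, tardiness 26
J5: 52→65, due 38, tardiness 27
Sum = 0+0+17+17+26+27 = 87.
LPT 150, FIFO 127, SPT 77, EDD 87 → minimum 77.

77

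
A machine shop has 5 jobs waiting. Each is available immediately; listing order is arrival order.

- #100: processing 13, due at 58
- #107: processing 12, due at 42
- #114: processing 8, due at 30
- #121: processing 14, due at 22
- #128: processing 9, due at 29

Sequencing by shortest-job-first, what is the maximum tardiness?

34

SPT (increasing processing time): #114 #128 #107 #100 #121.
#114: 0→8, due 30, tardiness 0
#128: 8→17, due 29, tardiness 0
#107: 17→29, due 42, tardiness 0
#100: 29→42, due 58, tardiness 0
#121: 42→56, due 22, tardiness 34
Maximum = 34.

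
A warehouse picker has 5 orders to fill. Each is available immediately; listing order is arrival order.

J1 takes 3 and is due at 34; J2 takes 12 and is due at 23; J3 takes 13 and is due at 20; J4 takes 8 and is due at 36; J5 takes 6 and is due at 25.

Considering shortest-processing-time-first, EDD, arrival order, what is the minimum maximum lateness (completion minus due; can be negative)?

6

SPT (increasing processing time): J1 J5 J4 J2 J3.
J1: 0→3, due 34, lateness -31
J5: 3→9, due 25, lateness -16
J4: 9→17, due 36, lateness -19
J2: 17→29, due 23, lateness 6
J3: 29→42, due 20, lateness 22
Maximum = 22.
EDD (increasing due date): J3 J2 J5 J1 J4.
J3: 0→13, due 20, lateness -7
J2: 13→25, due 23, lateness 2
J5: 25→31, due 25, lateness 6
J1: 31→34, due 34, lateness 0
J4: 34→42, due 36, lateness 6
Maximum = 6.
FIFO (arrival order): J1 J2 J3 J4 J5.
J1: 0→3, due 34, lateness -31
J2: 3→15, due 23, lateness -8
J3: 15→28, due 20, lateness 8
J4: 28→36, due 36, lateness 0
J5: 36→42, due 25, lateness 17
Maximum = 17.
SPT 22, EDD 6, FIFO 17 → minimum 6.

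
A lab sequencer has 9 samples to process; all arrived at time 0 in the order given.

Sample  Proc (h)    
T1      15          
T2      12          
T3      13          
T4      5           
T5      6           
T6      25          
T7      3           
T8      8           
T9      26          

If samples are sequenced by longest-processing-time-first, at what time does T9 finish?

LPT (decreasing processing time): T9 T6 T1 T3 T2 T8 T5 T4 T7.
T9: 0→26

26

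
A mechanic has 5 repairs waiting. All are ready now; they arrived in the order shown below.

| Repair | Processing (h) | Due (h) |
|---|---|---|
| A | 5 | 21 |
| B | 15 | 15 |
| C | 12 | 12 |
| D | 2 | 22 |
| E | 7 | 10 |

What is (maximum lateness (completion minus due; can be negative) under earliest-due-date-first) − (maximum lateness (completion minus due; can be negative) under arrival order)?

EDD (increasing due date): E C B A D.
E: 0→7, due 10, lateness -3
C: 7→19, due 12, lateness 7
B: 19→34, due 15, lateness 19
A: 34→39, due 21, lateness 18
D: 39→41, due 22, lateness 19
Maximum = 19.
FIFO (arrival order): A B C D E.
A: 0→5, due 21, lateness -16
B: 5→20, due 15, lateness 5
C: 20→32, due 12, lateness 20
D: 32→34, due 22, lateness 12
E: 34→41, due 10, lateness 31
Maximum = 31.
Difference = 19 − 31 = -12.

-12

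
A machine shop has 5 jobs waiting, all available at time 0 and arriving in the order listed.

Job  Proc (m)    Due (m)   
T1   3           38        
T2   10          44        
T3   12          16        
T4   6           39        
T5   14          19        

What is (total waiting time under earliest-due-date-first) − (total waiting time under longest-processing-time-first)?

-16

EDD (increasing due date): T3 T5 T1 T4 T2.
T3: waits 0, runs 0→12
T5: waits 12, runs 12→26
T1: waits 26, runs 26→29
T4: waits 29, runs 29→35
T2: waits 35, runs 35→45
Sum = 0+12+26+29+35 = 102.
LPT (decreasing processing time): T5 T3 T2 T4 T1.
T5: waits 0, runs 0→14
T3: waits 14, runs 14→26
T2: waits 26, runs 26→36
T4: waits 36, runs 36→42
T1: waits 42, runs 42→45
Sum = 0+14+26+36+42 = 118.
Difference = 102 − 118 = -16.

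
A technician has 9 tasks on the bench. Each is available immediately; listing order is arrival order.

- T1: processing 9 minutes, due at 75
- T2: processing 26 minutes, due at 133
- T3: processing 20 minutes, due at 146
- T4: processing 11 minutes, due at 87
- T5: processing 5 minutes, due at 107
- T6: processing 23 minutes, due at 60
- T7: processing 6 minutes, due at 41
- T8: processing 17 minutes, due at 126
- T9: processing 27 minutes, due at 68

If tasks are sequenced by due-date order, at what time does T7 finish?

6

EDD (increasing due date): T7 T6 T9 T1 T4 T5 T8 T2 T3.
T7: 0→6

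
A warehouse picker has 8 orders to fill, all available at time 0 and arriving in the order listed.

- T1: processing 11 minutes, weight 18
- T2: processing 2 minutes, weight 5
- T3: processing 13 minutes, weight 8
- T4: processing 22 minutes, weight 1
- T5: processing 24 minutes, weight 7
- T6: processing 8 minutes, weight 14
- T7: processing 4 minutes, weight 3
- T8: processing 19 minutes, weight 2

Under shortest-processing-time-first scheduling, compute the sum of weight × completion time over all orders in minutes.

SPT (increasing processing time): T2 T7 T6 T1 T3 T8 T4 T5.
T2: finishes 2, weight 5, w·C = 10
T7: finishes 6, weight 3, w·C = 18
T6: finishes 14, weight 14, w·C = 196
T1: finishes 25, weight 18, w·C = 450
T3: finishes 38, weight 8, w·C = 304
T8: finishes 57, weight 2, w·C = 114
T4: finishes 79, weight 1, w·C = 79
T5: finishes 103, weight 7, w·C = 721
Sum = 10+18+196+450+304+114+79+721 = 1892.

1892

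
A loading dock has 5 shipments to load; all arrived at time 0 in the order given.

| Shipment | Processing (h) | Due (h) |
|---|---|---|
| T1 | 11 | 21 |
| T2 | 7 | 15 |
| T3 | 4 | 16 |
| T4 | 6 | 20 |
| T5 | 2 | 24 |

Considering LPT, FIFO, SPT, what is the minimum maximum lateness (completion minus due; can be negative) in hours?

8

LPT (decreasing processing time): T1 T2 T4 T3 T5.
T1: 0→11, due 21, lateness -10
T2: 11→18, due 15, lateness 3
T4: 18→24, due 20, lateness 4
T3: 24→28, due 16, lateness 12
T5: 28→30, due 24, lateness 6
Maximum = 12.
FIFO (arrival order): T1 T2 T3 T4 T5.
T1: 0→11, due 21, lateness -10
T2: 11→18, due 15, lateness 3
T3: 18→22, due 16, lateness 6
T4: 22→28, due 20, lateness 8
T5: 28→30, due 24, lateness 6
Maximum = 8.
SPT (increasing processing time): T5 T3 T4 T2 T1.
T5: 0→2, due 24, lateness -22
T3: 2→6, due 16, lateness -10
T4: 6→12, due 20, lateness -8
T2: 12→19, due 15, lateness 4
T1: 19→30, due 21, lateness 9
Maximum = 9.
LPT 12, FIFO 8, SPT 9 → minimum 8.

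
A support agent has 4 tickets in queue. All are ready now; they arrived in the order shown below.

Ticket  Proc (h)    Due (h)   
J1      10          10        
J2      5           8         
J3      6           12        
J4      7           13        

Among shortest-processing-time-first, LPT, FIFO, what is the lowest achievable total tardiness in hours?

SPT (increasing processing time): J2 J3 J4 J1.
J2: 0→5, due 8, tardiness 0
J3: 5→11, due 12, tardiness 0
J4: 11→18, due 13, tardiness 5
J1: 18→28, due 10, tardiness 18
Sum = 0+0+5+18 = 23.
LPT (decreasing processing time): J1 J4 J3 J2.
J1: 0→10, due 10, tardiness 0
J4: 10→17, due 13, tardiness 4
J3: 17→23, due 12, tardiness 11
J2: 23→28, due 8, tardiness 20
Sum = 0+4+11+20 = 35.
FIFO (arrival order): J1 J2 J3 J4.
J1: 0→10, due 10, tardiness 0
J2: 10→15, due 8, tardiness 7
J3: 15→21, due 12, tardiness 9
J4: 21→28, due 13, tardiness 15
Sum = 0+7+9+15 = 31.
SPT 23, LPT 35, FIFO 31 → minimum 23.

23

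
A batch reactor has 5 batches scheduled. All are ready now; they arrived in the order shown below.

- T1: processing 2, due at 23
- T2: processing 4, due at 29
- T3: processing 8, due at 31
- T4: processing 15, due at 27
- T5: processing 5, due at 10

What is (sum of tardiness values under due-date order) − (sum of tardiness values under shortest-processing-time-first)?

EDD (increasing due date): T5 T1 T4 T2 T3.
T5: 0→5, due 10, tardiness 0
T1: 5→7, due 23, tardiness 0
T4: 7→22, due 27, tardiness 0
T2: 22→26, due 29, tardiness 0
T3: 26→34, due 31, tardiness 3
Sum = 0+0+0+0+3 = 3.
SPT (increasing processing time): T1 T2 T5 T3 T4.
T1: 0→2, due 23, tardiness 0
T2: 2→6, due 29, tardiness 0
T5: 6→11, due 10, tardiness 1
T3: 11→19, due 31, tardiness 0
T4: 19→34, due 27, tardiness 7
Sum = 0+0+1+0+7 = 8.
Difference = 3 − 8 = -5.

-5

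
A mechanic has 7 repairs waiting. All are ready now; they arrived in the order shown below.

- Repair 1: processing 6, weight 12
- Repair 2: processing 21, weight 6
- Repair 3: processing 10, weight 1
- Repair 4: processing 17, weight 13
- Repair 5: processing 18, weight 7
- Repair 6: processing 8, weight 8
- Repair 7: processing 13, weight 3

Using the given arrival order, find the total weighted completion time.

FIFO (arrival order): Repair 1 Repair 2 Repair 3 Repair 4 Repair 5 Repair 6 Repair 7.
Repair 1: finishes 6, weight 12, w·C = 72
Repair 2: finishes 27, weight 6, w·C = 162
Repair 3: finishes 37, weight 1, w·C = 37
Repair 4: finishes 54, weight 13, w·C = 702
Repair 5: finishes 72, weight 7, w·C = 504
Repair 6: finishes 80, weight 8, w·C = 640
Repair 7: finishes 93, weight 3, w·C = 279
Sum = 72+162+37+702+504+640+279 = 2396.

2396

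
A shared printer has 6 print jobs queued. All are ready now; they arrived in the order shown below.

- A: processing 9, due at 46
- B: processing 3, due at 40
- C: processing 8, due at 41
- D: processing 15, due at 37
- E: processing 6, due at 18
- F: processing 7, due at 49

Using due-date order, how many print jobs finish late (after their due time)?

EDD (increasing due date): E D B C A F.
E: 0→6, due 18, tardiness 0
D: 6→21, due 37, tardiness 0
B: 21→24, due 40, tardiness 0
C: 24→32, due 41, tardiness 0
A: 32→41, due 46, tardiness 0
F: 41→48, due 49, tardiness 0
Late print jobs: 0.

0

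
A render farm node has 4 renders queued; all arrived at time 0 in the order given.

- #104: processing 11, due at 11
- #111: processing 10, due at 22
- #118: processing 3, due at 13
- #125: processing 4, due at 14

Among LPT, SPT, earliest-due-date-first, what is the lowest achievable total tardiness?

11

LPT (decreasing processing time): #104 #111 #125 #118.
#104: 0→11, due 11, tardiness 0
#111: 11→21, due 22, tardiness 0
#125: 21→25, due 14, tardiness 11
#118: 25→28, due 13, tardiness 15
Sum = 0+0+11+15 = 26.
SPT (increasing processing time): #118 #125 #111 #104.
#118: 0→3, due 13, tardiness 0
#125: 3→7, due 14, tardiness 0
#111: 7→17, due 22, tardiness 0
#104: 17→28, due 11, tardiness 17
Sum = 0+0+0+17 = 17.
EDD (increasing due date): #104 #118 #125 #111.
#104: 0→11, due 11, tardiness 0
#118: 11→14, due 13, tardiness 1
#125: 14→18, due 14, tardiness 4
#111: 18→28, due 22, tardiness 6
Sum = 0+1+4+6 = 11.
LPT 26, SPT 17, EDD 11 → minimum 11.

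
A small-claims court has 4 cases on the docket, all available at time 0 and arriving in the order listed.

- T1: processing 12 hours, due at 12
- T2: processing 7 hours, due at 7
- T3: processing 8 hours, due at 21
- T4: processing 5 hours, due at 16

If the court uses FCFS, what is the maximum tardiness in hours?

16

FIFO (arrival order): T1 T2 T3 T4.
T1: 0→12, due 12, tardiness 0
T2: 12→19, due 7, tardiness 12
T3: 19→27, due 21, tardiness 6
T4: 27→32, due 16, tardiness 16
Maximum = 16.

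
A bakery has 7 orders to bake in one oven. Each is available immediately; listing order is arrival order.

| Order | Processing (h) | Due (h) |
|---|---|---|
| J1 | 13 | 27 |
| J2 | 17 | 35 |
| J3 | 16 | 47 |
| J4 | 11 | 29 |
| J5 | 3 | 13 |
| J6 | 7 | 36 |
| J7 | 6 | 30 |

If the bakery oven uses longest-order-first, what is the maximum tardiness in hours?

LPT (decreasing processing time): J2 J3 J1 J4 J6 J7 J5.
J2: 0→17, due 35, tardiness 0
J3: 17→33, due 47, tardiness 0
J1: 33→46, due 27, tardiness 19
J4: 46→57, due 29, tardiness 28
J6: 57→64, due 36, tardiness 28
J7: 64→70, due 30, tardiness 40
J5: 70→73, due 13, tardiness 60
Maximum = 60.

60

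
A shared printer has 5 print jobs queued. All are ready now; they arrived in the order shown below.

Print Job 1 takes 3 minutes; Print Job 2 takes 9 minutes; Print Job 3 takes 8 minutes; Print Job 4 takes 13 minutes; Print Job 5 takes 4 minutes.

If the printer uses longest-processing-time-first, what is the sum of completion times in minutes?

LPT (decreasing processing time): Print Job 4 Print Job 2 Print Job 3 Print Job 5 Print Job 1.
Print Job 4: 0→13
Print Job 2: 13→22
Print Job 3: 22→30
Print Job 5: 30→34
Print Job 1: 34→37
Sum = 13+22+30+34+37 = 136.

136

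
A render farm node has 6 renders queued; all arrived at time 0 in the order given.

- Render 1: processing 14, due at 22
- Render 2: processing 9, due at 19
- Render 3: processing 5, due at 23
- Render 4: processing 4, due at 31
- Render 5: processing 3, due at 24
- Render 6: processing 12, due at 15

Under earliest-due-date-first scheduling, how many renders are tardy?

5

EDD (increasing due date): Render 6 Render 2 Render 1 Render 3 Render 5 Render 4.
Render 6: 0→12, due 15, tardiness 0
Render 2: 12→21, due 19, tardiness 2
Render 1: 21→35, due 22, tardiness 13
Render 3: 35→40, due 23, tardiness 17
Render 5: 40→43, due 24, tardiness 19
Render 4: 43→47, due 31, tardiness 16
Late renders: 5.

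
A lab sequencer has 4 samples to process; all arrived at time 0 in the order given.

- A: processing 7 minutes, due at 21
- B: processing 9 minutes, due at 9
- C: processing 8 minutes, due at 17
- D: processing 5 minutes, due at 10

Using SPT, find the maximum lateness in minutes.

SPT (increasing processing time): D A C B.
D: 0→5, due 10, lateness -5
A: 5→12, due 21, lateness -9
C: 12→20, due 17, lateness 3
B: 20→29, due 9, lateness 20
Maximum = 20.

20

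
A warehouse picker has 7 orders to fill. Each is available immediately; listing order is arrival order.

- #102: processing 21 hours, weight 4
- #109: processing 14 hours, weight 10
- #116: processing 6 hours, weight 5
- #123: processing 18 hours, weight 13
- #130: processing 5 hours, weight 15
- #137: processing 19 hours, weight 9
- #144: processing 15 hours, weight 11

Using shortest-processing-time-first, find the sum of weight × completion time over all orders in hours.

SPT (increasing processing time): #130 #116 #109 #144 #123 #137 #102.
#130: finishes 5, weight 15, w·C = 75
#116: finishes 11, weight 5, w·C = 55
#109: finishes 25, weight 10, w·C = 250
#144: finishes 40, weight 11, w·C = 440
#123: finishes 58, weight 13, w·C = 754
#137: finishes 77, weight 9, w·C = 693
#102: finishes 98, weight 4, w·C = 392
Sum = 75+55+250+440+754+693+392 = 2659.

2659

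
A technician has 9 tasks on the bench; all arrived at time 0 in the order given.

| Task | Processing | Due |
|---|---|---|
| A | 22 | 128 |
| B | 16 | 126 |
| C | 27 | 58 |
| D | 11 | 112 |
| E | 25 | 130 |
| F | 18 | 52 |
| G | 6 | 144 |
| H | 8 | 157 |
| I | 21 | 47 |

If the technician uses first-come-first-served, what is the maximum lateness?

FIFO (arrival order): A B C D E F G H I.
A: 0→22, due 128, lateness -106
B: 22→38, due 126, lateness -88
C: 38→65, due 58, lateness 7
D: 65→76, due 112, lateness -36
E: 76→101, due 130, lateness -29
F: 101→119, due 52, lateness 67
G: 119→125, due 144, lateness -19
H: 125→133, due 157, lateness -24
I: 133→154, due 47, lateness 107
Maximum = 107.

107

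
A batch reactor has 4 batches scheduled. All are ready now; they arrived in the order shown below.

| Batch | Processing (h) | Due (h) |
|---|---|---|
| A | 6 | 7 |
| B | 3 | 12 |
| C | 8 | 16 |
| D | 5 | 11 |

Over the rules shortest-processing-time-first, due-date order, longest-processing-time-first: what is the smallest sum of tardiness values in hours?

SPT (increasing processing time): B D A C.
B: 0→3, due 12, tardiness 0
D: 3→8, due 11, tardiness 0
A: 8→14, due 7, tardiness 7
C: 14→22, due 16, tardiness 6
Sum = 0+0+7+6 = 13.
EDD (increasing due date): A D B C.
A: 0→6, due 7, tardiness 0
D: 6→11, due 11, tardiness 0
B: 11→14, due 12, tardiness 2
C: 14→22, due 16, tardiness 6
Sum = 0+0+2+6 = 8.
LPT (decreasing processing time): C A D B.
C: 0→8, due 16, tardiness 0
A: 8→14, due 7, tardiness 7
D: 14→19, due 11, tardiness 8
B: 19→22, due 12, tardiness 10
Sum = 0+7+8+10 = 25.
SPT 13, EDD 8, LPT 25 → minimum 8.

8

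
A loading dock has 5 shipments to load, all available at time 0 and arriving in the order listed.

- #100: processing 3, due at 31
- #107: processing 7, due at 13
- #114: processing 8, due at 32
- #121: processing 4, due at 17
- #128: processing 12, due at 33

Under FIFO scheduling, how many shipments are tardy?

2

FIFO (arrival order): #100 #107 #114 #121 #128.
#100: 0→3, due 31, tardiness 0
#107: 3→10, due 13, tardiness 0
#114: 10→18, due 32, tardiness 0
#121: 18→22, due 17, tardiness 5
#128: 22→34, due 33, tardiness 1
Late shipments: 2.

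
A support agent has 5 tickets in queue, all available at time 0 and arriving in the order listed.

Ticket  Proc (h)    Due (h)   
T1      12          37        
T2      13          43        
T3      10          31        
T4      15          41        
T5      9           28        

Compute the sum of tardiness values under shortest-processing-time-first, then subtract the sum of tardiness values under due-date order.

-2

SPT (increasing processing time): T5 T3 T1 T2 T4.
T5: 0→9, due 28, tardiness 0
T3: 9→19, due 31, tardiness 0
T1: 19→31, due 37, tardiness 0
T2: 31→44, due 43, tardiness 1
T4: 44→59, due 41, tardiness 18
Sum = 0+0+0+1+18 = 19.
EDD (increasing due date): T5 T3 T1 T4 T2.
T5: 0→9, due 28, tardiness 0
T3: 9→19, due 31, tardiness 0
T1: 19→31, due 37, tardiness 0
T4: 31→46, due 41, tardiness 5
T2: 46→59, due 43, tardiness 16
Sum = 0+0+0+5+16 = 21.
Difference = 19 − 21 = -2.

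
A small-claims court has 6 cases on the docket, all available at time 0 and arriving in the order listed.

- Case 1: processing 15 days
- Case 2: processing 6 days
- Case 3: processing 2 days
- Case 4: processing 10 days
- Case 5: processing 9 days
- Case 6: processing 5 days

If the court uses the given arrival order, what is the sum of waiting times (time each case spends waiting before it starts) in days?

134

FIFO (arrival order): Case 1 Case 2 Case 3 Case 4 Case 5 Case 6.
Case 1: waits 0, runs 0→15
Case 2: waits 15, runs 15→21
Case 3: waits 21, runs 21→23
Case 4: waits 23, runs 23→33
Case 5: waits 33, runs 33→42
Case 6: waits 42, runs 42→47
Sum = 0+15+21+23+33+42 = 134.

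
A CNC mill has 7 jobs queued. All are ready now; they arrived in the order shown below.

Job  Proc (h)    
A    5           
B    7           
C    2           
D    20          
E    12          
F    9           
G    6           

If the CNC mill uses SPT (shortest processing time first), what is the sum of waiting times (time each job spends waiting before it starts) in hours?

112

SPT (increasing processing time): C A G B F E D.
C: waits 0, runs 0→2
A: waits 2, runs 2→7
G: waits 7, runs 7→13
B: waits 13, runs 13→20
F: waits 20, runs 20→29
E: waits 29, runs 29→41
D: waits 41, runs 41→61
Sum = 0+2+7+13+20+29+41 = 112.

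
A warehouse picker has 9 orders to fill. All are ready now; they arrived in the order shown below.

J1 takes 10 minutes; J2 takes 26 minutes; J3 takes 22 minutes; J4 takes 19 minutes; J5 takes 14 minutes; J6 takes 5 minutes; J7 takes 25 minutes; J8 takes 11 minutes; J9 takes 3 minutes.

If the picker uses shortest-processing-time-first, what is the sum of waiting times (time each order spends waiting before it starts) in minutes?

SPT (increasing processing time): J9 J6 J1 J8 J5 J4 J3 J7 J2.
J9: waits 0, runs 0→3
J6: waits 3, runs 3→8
J1: waits 8, runs 8→18
J8: waits 18, runs 18→29
J5: waits 29, runs 29→43
J4: waits 43, runs 43→62
J3: waits 62, runs 62→84
J7: waits 84, runs 84→109
J2: waits 109, runs 109→135
Sum = 0+3+8+18+29+43+62+84+109 = 356.

356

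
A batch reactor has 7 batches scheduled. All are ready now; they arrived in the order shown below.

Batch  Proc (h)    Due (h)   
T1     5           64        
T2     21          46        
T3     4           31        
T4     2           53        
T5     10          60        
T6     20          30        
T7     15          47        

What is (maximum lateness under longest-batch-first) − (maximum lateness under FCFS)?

12

LPT (decreasing processing time): T2 T6 T7 T5 T1 T3 T4.
T2: 0→21, due 46, lateness -25
T6: 21→41, due 30, lateness 11
T7: 41→56, due 47, lateness 9
T5: 56→66, due 60, lateness 6
T1: 66→71, due 64, lateness 7
T3: 71→75, due 31, lateness 44
T4: 75→77, due 53, lateness 24
Maximum = 44.
FIFO (arrival order): T1 T2 T3 T4 T5 T6 T7.
T1: 0→5, due 64, lateness -59
T2: 5→26, due 46, lateness -20
T3: 26→30, due 31, lateness -1
T4: 30→32, due 53, lateness -21
T5: 32→42, due 60, lateness -18
T6: 42→62, due 30, lateness 32
T7: 62→77, due 47, lateness 30
Maximum = 32.
Difference = 44 − 32 = 12.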